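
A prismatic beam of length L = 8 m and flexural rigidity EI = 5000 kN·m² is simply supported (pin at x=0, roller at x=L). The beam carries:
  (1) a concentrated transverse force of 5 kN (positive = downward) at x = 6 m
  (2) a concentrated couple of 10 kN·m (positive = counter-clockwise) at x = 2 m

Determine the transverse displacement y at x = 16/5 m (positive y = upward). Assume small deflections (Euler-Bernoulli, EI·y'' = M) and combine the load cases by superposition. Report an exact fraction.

Load 1 — point force P=5 kN at a=6 m (b=L-a=2):
  y_1 = -Pbx(L²-b²-x²)/(6LEI)  [x≤a] = -5·2·(16/5)·(8²-2²-(16/5)²)/(6·8·5000) = -311/46875 m
Load 2 — applied couple M₀=10 kN·m at a=2 m (b=L-a=6):
  y_2 = (M₀x³/(6L)-M₀(x-a)²/2+C₁x)/EI  [x>a] with C₁=M₀(3b²-L²)/(6L)=55/6 = (10·(16/5)³/(6·8)-10·((16/5)-2)²/2+(55/6)·(16/5))/5000 = 181/31250 m
Superposition: y = Σ y_i = -79/93750 m ≈ -0.000843 m

y(16/5) = -79/93750 m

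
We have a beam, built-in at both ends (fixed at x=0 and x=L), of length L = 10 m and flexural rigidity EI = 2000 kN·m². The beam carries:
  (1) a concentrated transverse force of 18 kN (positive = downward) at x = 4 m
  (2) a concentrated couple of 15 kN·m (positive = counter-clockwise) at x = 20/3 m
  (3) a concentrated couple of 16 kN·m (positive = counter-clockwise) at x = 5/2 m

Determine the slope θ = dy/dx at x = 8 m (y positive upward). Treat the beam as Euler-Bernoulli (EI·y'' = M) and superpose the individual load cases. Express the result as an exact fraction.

θ(8) = 609/62500 rad

Load 1 — point force P=18 kN at a=4 m (b=L-a=6):
  θ_1 = Pa²(L-x)(2bL-(3b+a)(L-x))/(2L³EI)  [x>a] = 18·4²·(10-8)·(2·6·10-(3·6+4)·(10-8))/(2·10³·2000) = 171/15625 rad
Load 2 — applied couple M₀=15 kN·m at a=20/3 m (b=L-a=10/3):
  θ_2 = (R_Ax²/2 - M_Ax - M₀(x-a))/EI  [x>a] with R_A=2, M_A=5 = (2·8²/2 - 5·8 - 15·(8-(20/3)))/2000 = 1/500 rad
Load 3 — applied couple M₀=16 kN·m at a=5/2 m (b=L-a=15/2):
  θ_3 = (R_Ax²/2 - M_Ax - M₀(x-a))/EI  [x>a] with R_A=9/5, M_A=-3 = ((9/5)·8²/2 - (-3)·8 - 16·(8-(5/2)))/2000 = -2/625 rad
Superposition: θ = Σ θ_i = 609/62500 rad ≈ 0.009744 rad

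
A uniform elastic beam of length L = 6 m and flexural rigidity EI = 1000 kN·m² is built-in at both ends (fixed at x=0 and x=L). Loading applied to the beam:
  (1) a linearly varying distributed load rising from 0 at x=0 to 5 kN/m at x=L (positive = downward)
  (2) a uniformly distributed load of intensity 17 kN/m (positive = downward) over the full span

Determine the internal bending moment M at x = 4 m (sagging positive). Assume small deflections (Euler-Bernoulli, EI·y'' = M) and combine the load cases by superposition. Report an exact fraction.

Load 1 — triangular load w₀=5 kN/m (0→w₀ over full span):
  M_1 = 3w₀Lx/20 - w₀L²/30 - w₀x³/(6L) = 3·5·6·4/20 - 5·6²/30 - 5·4³/(6·6) = 28/9 kN·m
Load 2 — uniform load w=17 kN/m over full span:
  M_2 = wLx/2 - wL²/12 - wx²/2 = 17·6·4/2 - 17·6²/12 - 17·4²/2 = 17 kN·m
Superposition: M = Σ M_i = 181/9 kN·m ≈ 20.111111 kN·m

M(4) = 181/9 kN·m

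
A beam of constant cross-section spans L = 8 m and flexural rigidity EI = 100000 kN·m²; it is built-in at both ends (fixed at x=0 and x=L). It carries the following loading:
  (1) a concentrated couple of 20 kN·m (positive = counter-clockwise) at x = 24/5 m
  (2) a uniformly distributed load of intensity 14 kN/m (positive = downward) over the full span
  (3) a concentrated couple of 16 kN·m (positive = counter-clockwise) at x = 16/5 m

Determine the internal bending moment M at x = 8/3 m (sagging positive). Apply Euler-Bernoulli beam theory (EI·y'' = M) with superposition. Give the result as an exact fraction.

M(8/3) = 7616/225 kN·m

Load 1 — applied couple M₀=20 kN·m at a=24/5 m (b=L-a=16/5):
  M_1 = R_Ax - M_A  [x≤a] with R_A=18/5, M_A=32/5 = (18/5)·(8/3) - (32/5) = 16/5 kN·m
Load 2 — uniform load w=14 kN/m over full span:
  M_2 = wLx/2 - wL²/12 - wx²/2 = 14·8·(8/3)/2 - 14·8²/12 - 14·(8/3)²/2 = 224/9 kN·m
Load 3 — applied couple M₀=16 kN·m at a=16/5 m (b=L-a=24/5):
  M_3 = R_Ax - M_A  [x≤a] with R_A=72/25, M_A=48/25 = (72/25)·(8/3) - (48/25) = 144/25 kN·m
Superposition: M = Σ M_i = 7616/225 kN·m ≈ 33.848889 kN·m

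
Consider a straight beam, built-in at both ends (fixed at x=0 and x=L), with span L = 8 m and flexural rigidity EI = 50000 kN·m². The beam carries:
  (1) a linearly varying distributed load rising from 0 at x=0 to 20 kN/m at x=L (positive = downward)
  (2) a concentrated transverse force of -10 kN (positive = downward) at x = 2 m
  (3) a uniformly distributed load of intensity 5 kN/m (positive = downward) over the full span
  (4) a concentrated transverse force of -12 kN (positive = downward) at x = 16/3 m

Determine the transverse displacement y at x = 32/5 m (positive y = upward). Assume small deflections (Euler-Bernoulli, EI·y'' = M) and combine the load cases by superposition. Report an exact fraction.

Load 1 — triangular load w₀=20 kN/m (0→w₀ over full span):
  y_1 = -w₀x²(L-x)²(x+2L)/(120LEI) = -20·(32/5)²·(8-(32/5))²·((32/5)+2·8)/(120·8·50000) = -28672/29296875 m
Load 2 — point force P=-10 kN at a=2 m (b=L-a=6):
  y_2 = -Pa²(L-x)²(3bL-(3b+a)(L-x))/(6L³EI)  [x>a] = -(-10)·2²·(8-(32/5))²·(3·6·8-(3·6+2)·(8-(32/5)))/(6·8³·50000) = 7/93750 m
Load 3 — uniform load w=5 kN/m over full span:
  y_3 = -wx²(L-x)²/(24EI) = -5·(32/5)²·(8-(32/5))²/(24·50000) = -512/1171875 m
Load 4 — point force P=-12 kN at a=16/3 m (b=L-a=8/3):
  y_4 = -Pa²(L-x)²(3bL-(3b+a)(L-x))/(6L³EI)  [x>a] = -(-12)·(16/3)²·(8-(32/5))²·(3·(8/3)·8-(3·(8/3)+(16/3))·(8-(32/5)))/(6·8³·50000) = 512/2109375 m
Superposition: y = Σ y_i = -579121/527343750 m ≈ -0.001098 m

y(32/5) = -579121/527343750 m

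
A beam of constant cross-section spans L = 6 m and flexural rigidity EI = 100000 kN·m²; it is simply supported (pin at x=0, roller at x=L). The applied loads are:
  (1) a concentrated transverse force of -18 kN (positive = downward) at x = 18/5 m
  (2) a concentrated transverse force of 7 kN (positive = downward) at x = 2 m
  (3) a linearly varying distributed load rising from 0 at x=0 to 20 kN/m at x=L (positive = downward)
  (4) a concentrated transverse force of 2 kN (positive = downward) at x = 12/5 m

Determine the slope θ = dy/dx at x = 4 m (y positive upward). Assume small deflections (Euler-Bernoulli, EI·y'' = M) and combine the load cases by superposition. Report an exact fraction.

θ(4) = 3463/11250000 rad

Load 1 — point force P=-18 kN at a=18/5 m (b=L-a=12/5):
  θ_1 = -Pa(2L²-6Lx+3x²+a²)/(6LEI)  [x>a] = -(-18)·(18/5)·(2·6²-6·6·4+3·4²+(18/5)²)/(6·6·100000) = -621/3125000 rad
Load 2 — point force P=7 kN at a=2 m (b=L-a=4):
  θ_2 = -Pa(2L²-6Lx+3x²+a²)/(6LEI)  [x>a] = -7·2·(2·6²-6·6·4+3·4²+2²)/(6·6·100000) = 7/90000 rad
Load 3 — triangular load w₀=20 kN/m (0→w₀ over full span):
  θ_3 = -w₀(7L⁴-30L²x²+15x⁴)/(360LEI) = -20·(7·6⁴-30·6²·4²+15·4⁴)/(360·6·100000) = 91/225000 rad
Load 4 — point force P=2 kN at a=12/5 m (b=L-a=18/5):
  θ_4 = -Pa(2L²-6Lx+3x²+a²)/(6LEI)  [x>a] = -2·(12/5)·(2·6²-6·6·4+3·4²+(12/5)²)/(6·6·100000) = 19/781250 rad
Superposition: θ = Σ θ_i = 3463/11250000 rad ≈ 0.000308 rad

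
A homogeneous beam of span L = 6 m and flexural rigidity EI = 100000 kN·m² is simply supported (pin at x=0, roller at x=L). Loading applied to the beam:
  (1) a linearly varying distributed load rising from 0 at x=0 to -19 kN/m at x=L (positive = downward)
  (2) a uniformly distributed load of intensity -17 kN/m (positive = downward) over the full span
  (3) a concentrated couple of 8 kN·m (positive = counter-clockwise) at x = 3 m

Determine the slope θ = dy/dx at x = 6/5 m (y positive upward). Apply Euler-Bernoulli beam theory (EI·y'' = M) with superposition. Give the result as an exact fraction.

θ(6/5) = 116581/62500000 rad

Load 1 — triangular load w₀=-19 kN/m (0→w₀ over full span):
  θ_1 = -w₀(7L⁴-30L²x²+15x⁴)/(360LEI) = -(-19)·(7·6⁴-30·6²·(6/5)²+15·(6/5)⁴)/(360·6·100000) = 5187/7812500 rad
Load 2 — uniform load w=-17 kN/m over full span:
  θ_2 = -w(L³-6Lx²+4x³)/(24EI) = -(-17)·(6³-6·6·(6/5)²+4·(6/5)³)/(24·100000) = 15147/12500000 rad
Load 3 — applied couple M₀=8 kN·m at a=3 m (b=L-a=3):
  θ_3 = (M₀x²/(2L)+C₁)/EI  [x≤a] with C₁=M₀(3b²-L²)/(6L)=-2 = (8·(6/5)²/(2·6)+(-2))/100000 = -13/1250000 rad
Superposition: θ = Σ θ_i = 116581/62500000 rad ≈ 0.001865 rad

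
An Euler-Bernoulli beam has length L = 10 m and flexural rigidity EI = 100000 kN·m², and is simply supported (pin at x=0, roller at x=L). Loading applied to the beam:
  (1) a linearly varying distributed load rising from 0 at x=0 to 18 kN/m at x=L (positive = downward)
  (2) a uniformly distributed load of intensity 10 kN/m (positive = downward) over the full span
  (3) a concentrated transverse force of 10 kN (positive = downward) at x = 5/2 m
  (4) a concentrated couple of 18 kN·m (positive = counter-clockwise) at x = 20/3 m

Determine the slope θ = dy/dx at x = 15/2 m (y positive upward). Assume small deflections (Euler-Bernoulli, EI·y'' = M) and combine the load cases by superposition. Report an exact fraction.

θ(15/2) = 9059/1536000 rad

Load 1 — triangular load w₀=18 kN/m (0→w₀ over full span):
  θ_1 = -w₀(7L⁴-30L²x²+15x⁴)/(360LEI) = -18·(7·10⁴-30·10²·(15/2)²+15·(15/2)⁴)/(360·10·100000) = 1313/512000 rad
Load 2 — uniform load w=10 kN/m over full span:
  θ_2 = -w(L³-6Lx²+4x³)/(24EI) = -10·(10³-6·10·(15/2)²+4·(15/2)³)/(24·100000) = 11/3840 rad
Load 3 — point force P=10 kN at a=5/2 m (b=L-a=15/2):
  θ_3 = -Pa(2L²-6Lx+3x²+a²)/(6LEI)  [x>a] = -10·(5/2)·(2·10²-6·10·(15/2)+3·(15/2)²+(5/2)²)/(6·10·100000) = 1/3200 rad
Load 4 — applied couple M₀=18 kN·m at a=20/3 m (b=L-a=10/3):
  θ_4 = (M₀x²/(2L)-M₀(x-a)+C₁)/EI  [x>a] with C₁=M₀(3b²-L²)/(6L)=-20 = (18·(15/2)²/(2·10)-18·((15/2)-(20/3))+(-20))/100000 = 1/6400 rad
Superposition: θ = Σ θ_i = 9059/1536000 rad ≈ 0.005898 rad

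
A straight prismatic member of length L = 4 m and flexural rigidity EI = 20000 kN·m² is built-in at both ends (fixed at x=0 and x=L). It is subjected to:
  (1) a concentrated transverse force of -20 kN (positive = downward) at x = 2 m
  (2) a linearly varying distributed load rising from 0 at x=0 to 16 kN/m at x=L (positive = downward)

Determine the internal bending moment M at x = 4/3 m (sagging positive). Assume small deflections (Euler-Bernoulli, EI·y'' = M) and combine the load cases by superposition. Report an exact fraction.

Load 1 — point force P=-20 kN at a=2 m (b=L-a=2):
  M_1 = Pb²(3a+b)x/L³ - Pab²/L²  [x≤a] = (-20)·2²·(3·2+2)·(4/3)/4³ - (-20)·2·2²/4² = -10/3 kN·m
Load 2 — triangular load w₀=16 kN/m (0→w₀ over full span):
  M_2 = 3w₀Lx/20 - w₀L²/30 - w₀x³/(6L) = 3·16·4·(4/3)/20 - 16·4²/30 - 16·(4/3)³/(6·4) = 1088/405 kN·m
Superposition: M = Σ M_i = -262/405 kN·m ≈ -0.646914 kN·m

M(4/3) = -262/405 kN·m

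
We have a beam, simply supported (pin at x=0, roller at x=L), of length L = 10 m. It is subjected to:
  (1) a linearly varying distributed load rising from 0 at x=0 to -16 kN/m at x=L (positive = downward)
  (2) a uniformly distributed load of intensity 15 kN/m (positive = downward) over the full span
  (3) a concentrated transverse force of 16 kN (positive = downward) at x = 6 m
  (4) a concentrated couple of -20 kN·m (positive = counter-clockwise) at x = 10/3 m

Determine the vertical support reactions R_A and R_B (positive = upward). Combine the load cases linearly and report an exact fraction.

R_A = 791/15 kN, R_B = 499/15 kN

Load 1 — triangular load w₀=-16 kN/m (0→w₀ over full span):
  R_A = w₀L/6 = (-16)·10/6 = -80/3 kN
  R_B = w₀L/3 = (-16)·10/3 = -160/3 kN
Load 2 — uniform load w=15 kN/m over full span:
  R_A = wL/2 = 15·10/2 = 75 kN
  R_B = wL/2 = 15·10/2 = 75 kN
Load 3 — point force P=16 kN at a=6 m (b=L-a=4):
  R_A = Pb/L = 16·4/10 = 32/5 kN
  R_B = Pa/L = 16·6/10 = 48/5 kN
Load 4 — applied couple M₀=-20 kN·m at a=10/3 m (b=L-a=20/3):
  R_A = M₀/L = (-20)/10 = -2 kN
  R_B = -M₀/L = -(-20)/10 = 2 kN
Superposition: R_A = 791/15 kN, R_B = 499/15 kN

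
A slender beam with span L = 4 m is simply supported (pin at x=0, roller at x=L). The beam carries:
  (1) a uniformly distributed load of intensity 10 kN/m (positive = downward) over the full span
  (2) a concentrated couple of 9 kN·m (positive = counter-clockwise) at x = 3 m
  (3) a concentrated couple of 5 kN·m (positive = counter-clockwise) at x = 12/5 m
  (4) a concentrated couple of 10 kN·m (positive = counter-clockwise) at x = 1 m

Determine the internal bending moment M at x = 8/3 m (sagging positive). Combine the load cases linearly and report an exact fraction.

M(8/3) = 169/9 kN·m

Load 1 — uniform load w=10 kN/m over full span:
  M_1 = wx(L-x)/2 = 10·(8/3)·(4-(8/3))/2 = 160/9 kN·m
Load 2 — applied couple M₀=9 kN·m at a=3 m (b=L-a=1):
  M_2 = M₀x/L  [x≤a] = 9·(8/3)/4 = 6 kN·m
Load 3 — applied couple M₀=5 kN·m at a=12/5 m (b=L-a=8/5):
  M_3 = M₀x/L - M₀  [x>a] = 5·(8/3)/4 - 5 = -5/3 kN·m
Load 4 — applied couple M₀=10 kN·m at a=1 m (b=L-a=3):
  M_4 = M₀x/L - M₀  [x>a] = 10·(8/3)/4 - 10 = -10/3 kN·m
Superposition: M = Σ M_i = 169/9 kN·m ≈ 18.777778 kN·m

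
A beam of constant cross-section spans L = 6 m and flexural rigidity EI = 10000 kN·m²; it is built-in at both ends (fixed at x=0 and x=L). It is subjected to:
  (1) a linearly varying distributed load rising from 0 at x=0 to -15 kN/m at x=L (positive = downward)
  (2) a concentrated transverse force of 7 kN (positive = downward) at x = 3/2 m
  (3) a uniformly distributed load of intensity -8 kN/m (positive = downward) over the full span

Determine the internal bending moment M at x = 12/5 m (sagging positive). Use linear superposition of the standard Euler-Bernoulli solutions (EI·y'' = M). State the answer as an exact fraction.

Load 1 — triangular load w₀=-15 kN/m (0→w₀ over full span):
  M_1 = 3w₀Lx/20 - w₀L²/30 - w₀x³/(6L) = 3·(-15)·6·(12/5)/20 - (-15)·6²/30 - (-15)·(12/5)³/(6·6) = -216/25 kN·m
Load 2 — point force P=7 kN at a=3/2 m (b=L-a=9/2):
  M_2 = Pa²(a+3b)(L-x)/L³ - Pa²b/L²  [x>a] = 7·(3/2)²·((3/2)+3·(9/2))·(6-(12/5))/6³ - 7·(3/2)²·(9/2)/6² = 63/32 kN·m
Load 3 — uniform load w=-8 kN/m over full span:
  M_3 = wLx/2 - wL²/12 - wx²/2 = (-8)·6·(12/5)/2 - (-8)·6²/12 - (-8)·(12/5)²/2 = -264/25 kN·m
Superposition: M = Σ M_i = -2757/160 kN·m ≈ -17.231250 kN·m

M(12/5) = -2757/160 kN·m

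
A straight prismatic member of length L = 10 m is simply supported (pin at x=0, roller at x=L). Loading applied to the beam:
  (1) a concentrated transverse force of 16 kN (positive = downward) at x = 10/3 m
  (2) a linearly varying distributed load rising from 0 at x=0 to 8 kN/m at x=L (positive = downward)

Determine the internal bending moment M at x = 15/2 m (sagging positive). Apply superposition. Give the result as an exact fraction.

M(15/2) = 685/12 kN·m

Load 1 — point force P=16 kN at a=10/3 m (b=L-a=20/3):
  M_1 = Pa(L-x)/L  [x>a] = 16·(10/3)·(10-(15/2))/10 = 40/3 kN·m
Load 2 — triangular load w₀=8 kN/m (0→w₀ over full span):
  M_2 = w₀Lx/6 - w₀x³/(6L) = 8·10·(15/2)/6 - 8·(15/2)³/(6·10) = 175/4 kN·m
Superposition: M = Σ M_i = 685/12 kN·m ≈ 57.083333 kN·m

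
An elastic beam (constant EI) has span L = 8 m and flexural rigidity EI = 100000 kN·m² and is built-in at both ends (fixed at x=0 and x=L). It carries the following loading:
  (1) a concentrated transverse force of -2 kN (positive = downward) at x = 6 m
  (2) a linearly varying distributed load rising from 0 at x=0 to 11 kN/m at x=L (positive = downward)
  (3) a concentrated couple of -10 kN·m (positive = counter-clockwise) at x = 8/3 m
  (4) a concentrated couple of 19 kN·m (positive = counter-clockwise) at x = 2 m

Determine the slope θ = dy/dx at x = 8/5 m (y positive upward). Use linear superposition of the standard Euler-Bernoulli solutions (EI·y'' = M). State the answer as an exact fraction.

θ(8/5) = -3103/23437500 rad

Load 1 — point force P=-2 kN at a=6 m (b=L-a=2):
  θ_1 = -Pb²x(2aL-(3a+b)x)/(2L³EI)  [x≤a] = -(-2)·2²·(8/5)·(2·6·8-(3·6+2)·(8/5))/(2·8³·100000) = 1/125000 rad
Load 2 — triangular load w₀=11 kN/m (0→w₀ over full span):
  θ_2 = -w₀(2x(L-x)(L-2x)(x+2L)+x²(L-x)²)/(120LEI) = -11·(2·(8/5)·(8-(8/5))·(8-2·(8/5))·((8/5)+2·8)+(8/5)²·(8-(8/5))²)/(120·8·100000) = -1232/5859375 rad
Load 3 — applied couple M₀=-10 kN·m at a=8/3 m (b=L-a=16/3):
  θ_3 = (R_Ax²/2 - M_Ax)/EI  [x≤a] with R_A=-5/3, M_A=0 = ((-5/3)·(8/5)²/2 - 0·(8/5))/100000 = -1/46875 rad
Load 4 — applied couple M₀=19 kN·m at a=2 m (b=L-a=6):
  θ_4 = (R_Ax²/2 - M_Ax)/EI  [x≤a] with R_A=171/64, M_A=-57/16 = ((171/64)·(8/5)²/2 - (-57/16)·(8/5))/100000 = 57/625000 rad
Superposition: θ = Σ θ_i = -3103/23437500 rad ≈ -0.000132 rad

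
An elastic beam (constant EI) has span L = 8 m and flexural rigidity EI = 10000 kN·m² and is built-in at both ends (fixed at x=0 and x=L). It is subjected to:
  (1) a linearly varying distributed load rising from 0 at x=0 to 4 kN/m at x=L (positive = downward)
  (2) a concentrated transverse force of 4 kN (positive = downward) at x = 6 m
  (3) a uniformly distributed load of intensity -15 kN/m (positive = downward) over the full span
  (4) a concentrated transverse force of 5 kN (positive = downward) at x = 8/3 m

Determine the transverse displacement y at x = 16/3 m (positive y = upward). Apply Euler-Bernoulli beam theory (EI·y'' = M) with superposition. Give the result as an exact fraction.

Load 1 — triangular load w₀=4 kN/m (0→w₀ over full span):
  y_1 = -w₀x²(L-x)²(x+2L)/(120LEI) = -4·(16/3)²·(8-(16/3))²·((16/3)+2·8)/(120·8·10000) = -4096/2278125 m
Load 2 — point force P=4 kN at a=6 m (b=L-a=2):
  y_2 = -Pb²x²(3aL-(3a+b)x)/(6L³EI)  [x≤a] = -4·2²·(16/3)²·(3·6·8-(3·6+2)·(16/3))/(6·8³·10000) = -28/50625 m
Load 3 — uniform load w=-15 kN/m over full span:
  y_3 = -wx²(L-x)²/(24EI) = -(-15)·(16/3)²·(8-(16/3))²/(24·10000) = 128/10125 m
Load 4 — point force P=5 kN at a=8/3 m (b=L-a=16/3):
  y_4 = -Pa²(L-x)²(3bL-(3b+a)(L-x))/(6L³EI)  [x>a] = -5·(8/3)²·(8-(16/3))²·(3·(16/3)·8-(3·(16/3)+(8/3))·(8-(16/3)))/(6·8³·10000) = -176/273375 m
Superposition: y = Σ y_i = 65932/6834375 m ≈ 0.009647 m

y(16/3) = 65932/6834375 m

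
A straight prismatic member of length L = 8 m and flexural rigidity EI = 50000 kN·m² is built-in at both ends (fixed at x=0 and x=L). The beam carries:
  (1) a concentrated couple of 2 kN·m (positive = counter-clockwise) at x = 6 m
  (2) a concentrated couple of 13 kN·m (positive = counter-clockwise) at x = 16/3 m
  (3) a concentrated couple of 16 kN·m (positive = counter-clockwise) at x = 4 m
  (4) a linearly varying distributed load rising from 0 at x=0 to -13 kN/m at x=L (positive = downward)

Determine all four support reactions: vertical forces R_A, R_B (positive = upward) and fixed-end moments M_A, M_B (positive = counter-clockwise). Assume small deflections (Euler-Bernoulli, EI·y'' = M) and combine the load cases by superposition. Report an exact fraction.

R_A = -4873/480 kN, M_A = -751/40 kN·m, R_B = -20087/480 kN, M_B = 1809/40 kN·m

Load 1 — applied couple M₀=2 kN·m at a=6 m (b=L-a=2):
  R_A = 6M₀ab/L³ = 6·2·6·2/8³ = 9/32 kN
  M_A = M₀b(2a-b)/L² = 2·2·(2·6-2)/8² = 5/8 kN·m
  R_B = -6M₀ab/L³ = -6·2·6·2/8³ = -9/32 kN
  M_B = M₀a(2b-a)/L² = 2·6·(2·2-6)/8² = -3/8 kN·m
Load 2 — applied couple M₀=13 kN·m at a=16/3 m (b=L-a=8/3):
  R_A = 6M₀ab/L³ = 6·13·(16/3)·(8/3)/8³ = 13/6 kN
  M_A = M₀b(2a-b)/L² = 13·(8/3)·(2·(16/3)-(8/3))/8² = 13/3 kN·m
  R_B = -6M₀ab/L³ = -6·13·(16/3)·(8/3)/8³ = -13/6 kN
  M_B = M₀a(2b-a)/L² = 13·(16/3)·(2·(8/3)-(16/3))/8² = 0 kN·m
Load 3 — applied couple M₀=16 kN·m at a=4 m (b=L-a=4):
  R_A = 6M₀ab/L³ = 6·16·4·4/8³ = 3 kN
  M_A = M₀b(2a-b)/L² = 16·4·(2·4-4)/8² = 4 kN·m
  R_B = -6M₀ab/L³ = -6·16·4·4/8³ = -3 kN
  M_B = M₀a(2b-a)/L² = 16·4·(2·4-4)/8² = 4 kN·m
Load 4 — triangular load w₀=-13 kN/m (0→w₀ over full span):
  R_A = 3w₀L/20 = 3·(-13)·8/20 = -78/5 kN
  M_A = w₀L²/30 = (-13)·8²/30 = -416/15 kN·m
  R_B = 7w₀L/20 = 7·(-13)·8/20 = -182/5 kN
  M_B = -w₀L²/20 = -(-13)·8²/20 = 208/5 kN·m
Superposition: R_A = -4873/480 kN, M_A = -751/40 kN·m, R_B = -20087/480 kN, M_B = 1809/40 kN·m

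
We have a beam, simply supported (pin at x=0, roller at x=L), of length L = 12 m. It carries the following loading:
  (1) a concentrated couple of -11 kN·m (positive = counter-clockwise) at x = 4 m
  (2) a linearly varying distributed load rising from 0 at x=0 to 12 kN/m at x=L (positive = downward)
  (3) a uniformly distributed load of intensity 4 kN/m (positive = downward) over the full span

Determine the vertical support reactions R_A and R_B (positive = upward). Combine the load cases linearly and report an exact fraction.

R_A = 565/12 kN, R_B = 875/12 kN

Load 1 — applied couple M₀=-11 kN·m at a=4 m (b=L-a=8):
  R_A = M₀/L = (-11)/12 = -11/12 kN
  R_B = -M₀/L = -(-11)/12 = 11/12 kN
Load 2 — triangular load w₀=12 kN/m (0→w₀ over full span):
  R_A = w₀L/6 = 12·12/6 = 24 kN
  R_B = w₀L/3 = 12·12/3 = 48 kN
Load 3 — uniform load w=4 kN/m over full span:
  R_A = wL/2 = 4·12/2 = 24 kN
  R_B = wL/2 = 4·12/2 = 24 kN
Superposition: R_A = 565/12 kN, R_B = 875/12 kN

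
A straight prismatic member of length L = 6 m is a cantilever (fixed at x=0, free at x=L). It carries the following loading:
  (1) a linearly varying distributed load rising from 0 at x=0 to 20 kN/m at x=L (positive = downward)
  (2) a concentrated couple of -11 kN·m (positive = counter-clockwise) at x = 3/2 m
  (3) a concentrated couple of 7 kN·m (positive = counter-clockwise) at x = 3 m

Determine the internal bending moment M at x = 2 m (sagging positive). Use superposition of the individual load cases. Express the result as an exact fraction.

Load 1 — triangular load w₀=20 kN/m (0→w₀ over full span):
  M_1 = w₀Lx/2 - w₀L²/3 - w₀x³/(6L) = 20·6·2/2 - 20·6²/3 - 20·2³/(6·6) = -1120/9 kN·m
Load 2 — applied couple M₀=-11 kN·m at a=3/2 m (b=L-a=9/2):
  M_2 = 0  [x>a] = 0 kN·m
Load 3 — applied couple M₀=7 kN·m at a=3 m (b=L-a=3):
  M_3 = M₀  [x≤a] = 7 = 7 kN·m
Superposition: M = Σ M_i = -1057/9 kN·m ≈ -117.444444 kN·m

M(2) = -1057/9 kN·m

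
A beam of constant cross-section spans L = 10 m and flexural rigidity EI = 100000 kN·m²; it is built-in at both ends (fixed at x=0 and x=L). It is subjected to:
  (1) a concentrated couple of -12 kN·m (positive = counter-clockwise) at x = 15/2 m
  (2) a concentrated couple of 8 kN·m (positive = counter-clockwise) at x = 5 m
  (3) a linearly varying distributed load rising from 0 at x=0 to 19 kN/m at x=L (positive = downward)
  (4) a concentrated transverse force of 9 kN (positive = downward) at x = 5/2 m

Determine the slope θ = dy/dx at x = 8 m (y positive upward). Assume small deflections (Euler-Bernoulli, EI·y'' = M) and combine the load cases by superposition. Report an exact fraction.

Load 1 — applied couple M₀=-12 kN·m at a=15/2 m (b=L-a=5/2):
  θ_1 = (R_Ax²/2 - M_Ax - M₀(x-a))/EI  [x>a] with R_A=-27/20, M_A=-15/4 = ((-27/20)·8²/2 - (-15/4)·8 - (-12)·(8-(15/2)))/100000 = -9/125000 rad
Load 2 — applied couple M₀=8 kN·m at a=5 m (b=L-a=5):
  θ_2 = (R_Ax²/2 - M_Ax - M₀(x-a))/EI  [x>a] with R_A=6/5, M_A=2 = ((6/5)·8²/2 - 2·8 - 8·(8-5))/100000 = -1/62500 rad
Load 3 — triangular load w₀=19 kN/m (0→w₀ over full span):
  θ_3 = -w₀(2x(L-x)(L-2x)(x+2L)+x²(L-x)²)/(120LEI) = -19·(2·8·(10-8)·(10-2·8)·(8+2·10)+8²·(10-8)²)/(120·10·100000) = 38/46875 rad
Load 4 — point force P=9 kN at a=5/2 m (b=L-a=15/2):
  θ_4 = Pa²(L-x)(2bL-(3b+a)(L-x))/(2L³EI)  [x>a] = 9·(5/2)²·(10-8)·(2·(15/2)·10-(3·(15/2)+(5/2))·(10-8))/(2·10³·100000) = 9/160000 rad
Superposition: θ = Σ θ_i = 9347/12000000 rad ≈ 0.000779 rad

θ(8) = 9347/12000000 rad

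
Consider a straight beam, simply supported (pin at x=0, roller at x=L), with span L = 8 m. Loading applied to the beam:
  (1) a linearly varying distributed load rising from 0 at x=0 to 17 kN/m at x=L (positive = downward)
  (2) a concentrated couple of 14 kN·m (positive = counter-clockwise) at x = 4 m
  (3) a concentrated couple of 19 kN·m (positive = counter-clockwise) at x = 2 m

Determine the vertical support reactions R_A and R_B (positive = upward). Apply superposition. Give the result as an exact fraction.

R_A = 643/24 kN, R_B = 989/24 kN

Load 1 — triangular load w₀=17 kN/m (0→w₀ over full span):
  R_A = w₀L/6 = 17·8/6 = 68/3 kN
  R_B = w₀L/3 = 17·8/3 = 136/3 kN
Load 2 — applied couple M₀=14 kN·m at a=4 m (b=L-a=4):
  R_A = M₀/L = 14/8 = 7/4 kN
  R_B = -M₀/L = -14/8 = -7/4 kN
Load 3 — applied couple M₀=19 kN·m at a=2 m (b=L-a=6):
  R_A = M₀/L = 19/8 kN
  R_B = -M₀/L = -19/8 kN
Superposition: R_A = 643/24 kN, R_B = 989/24 kN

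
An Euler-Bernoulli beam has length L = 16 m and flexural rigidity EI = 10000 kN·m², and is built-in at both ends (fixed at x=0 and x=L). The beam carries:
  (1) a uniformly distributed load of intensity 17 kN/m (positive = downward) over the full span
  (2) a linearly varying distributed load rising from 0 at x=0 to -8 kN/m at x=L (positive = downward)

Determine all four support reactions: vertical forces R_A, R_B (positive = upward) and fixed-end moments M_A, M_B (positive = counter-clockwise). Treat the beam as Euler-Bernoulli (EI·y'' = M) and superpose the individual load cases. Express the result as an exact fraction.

R_A = 584/5 kN, M_A = 1472/5 kN·m, R_B = 456/5 kN, M_B = -3904/15 kN·m

Load 1 — uniform load w=17 kN/m over full span:
  R_A = wL/2 = 17·16/2 = 136 kN
  M_A = wL²/12 = 17·16²/12 = 1088/3 kN·m
  R_B = wL/2 = 17·16/2 = 136 kN
  M_B = -wL²/12 = -17·16²/12 = -1088/3 kN·m
Load 2 — triangular load w₀=-8 kN/m (0→w₀ over full span):
  R_A = 3w₀L/20 = 3·(-8)·16/20 = -96/5 kN
  M_A = w₀L²/30 = (-8)·16²/30 = -1024/15 kN·m
  R_B = 7w₀L/20 = 7·(-8)·16/20 = -224/5 kN
  M_B = -w₀L²/20 = -(-8)·16²/20 = 512/5 kN·m
Superposition: R_A = 584/5 kN, M_A = 1472/5 kN·m, R_B = 456/5 kN, M_B = -3904/15 kN·m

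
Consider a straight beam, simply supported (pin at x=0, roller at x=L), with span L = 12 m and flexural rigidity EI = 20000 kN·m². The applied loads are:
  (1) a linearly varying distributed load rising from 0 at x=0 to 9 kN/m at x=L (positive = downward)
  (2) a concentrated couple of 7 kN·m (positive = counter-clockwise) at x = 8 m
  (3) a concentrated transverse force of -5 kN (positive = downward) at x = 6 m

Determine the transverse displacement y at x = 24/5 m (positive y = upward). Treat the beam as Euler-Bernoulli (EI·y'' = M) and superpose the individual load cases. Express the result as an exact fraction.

y(24/5) = -1952729/39062500 m

Load 1 — triangular load w₀=9 kN/m (0→w₀ over full span):
  y_1 = -w₀x(7L⁴-10L²x²+3x⁴)/(360LEI) = -9·(24/5)·(7·12⁴-10·12²·(24/5)²+3·(24/5)⁴)/(360·12·20000) = -554526/9765625 m
Load 2 — applied couple M₀=7 kN·m at a=8 m (b=L-a=4):
  y_2 = (M₀x³/(6L)+C₁x)/EI  [x≤a] with C₁=M₀(3b²-L²)/(6L)=-28/3 = (7·(24/5)³/(6·12)+(-28/3)·(24/5))/20000 = -133/78125 m
Load 3 — point force P=-5 kN at a=6 m (b=L-a=6):
  y_3 = -Pbx(L²-b²-x²)/(6LEI)  [x≤a] = -(-5)·6·(24/5)·(12²-6²-(24/5)²)/(6·12·20000) = 531/62500 m
Superposition: y = Σ y_i = -1952729/39062500 m ≈ -0.049990 m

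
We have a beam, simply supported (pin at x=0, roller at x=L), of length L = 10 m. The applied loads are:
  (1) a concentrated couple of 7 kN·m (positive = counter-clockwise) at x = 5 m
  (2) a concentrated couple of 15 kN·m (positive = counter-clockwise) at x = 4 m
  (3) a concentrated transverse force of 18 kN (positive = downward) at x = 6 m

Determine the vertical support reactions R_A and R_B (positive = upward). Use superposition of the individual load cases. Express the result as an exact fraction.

R_A = 47/5 kN, R_B = 43/5 kN

Load 1 — applied couple M₀=7 kN·m at a=5 m (b=L-a=5):
  R_A = M₀/L = 7/10 kN
  R_B = -M₀/L = -7/10 kN
Load 2 — applied couple M₀=15 kN·m at a=4 m (b=L-a=6):
  R_A = M₀/L = 15/10 = 3/2 kN
  R_B = -M₀/L = -15/10 = -3/2 kN
Load 3 — point force P=18 kN at a=6 m (b=L-a=4):
  R_A = Pb/L = 18·4/10 = 36/5 kN
  R_B = Pa/L = 18·6/10 = 54/5 kN
Superposition: R_A = 47/5 kN, R_B = 43/5 kN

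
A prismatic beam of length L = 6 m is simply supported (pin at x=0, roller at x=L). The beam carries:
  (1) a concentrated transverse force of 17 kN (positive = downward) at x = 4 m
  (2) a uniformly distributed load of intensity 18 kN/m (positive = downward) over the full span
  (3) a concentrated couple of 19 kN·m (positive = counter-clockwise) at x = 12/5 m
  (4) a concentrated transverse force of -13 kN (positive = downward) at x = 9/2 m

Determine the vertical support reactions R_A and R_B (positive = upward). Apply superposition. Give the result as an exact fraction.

Load 1 — point force P=17 kN at a=4 m (b=L-a=2):
  R_A = Pb/L = 17·2/6 = 17/3 kN
  R_B = Pa/L = 17·4/6 = 34/3 kN
Load 2 — uniform load w=18 kN/m over full span:
  R_A = wL/2 = 18·6/2 = 54 kN
  R_B = wL/2 = 18·6/2 = 54 kN
Load 3 — applied couple M₀=19 kN·m at a=12/5 m (b=L-a=18/5):
  R_A = M₀/L = 19/6 kN
  R_B = -M₀/L = -19/6 kN
Load 4 — point force P=-13 kN at a=9/2 m (b=L-a=3/2):
  R_A = Pb/L = (-13)·(3/2)/6 = -13/4 kN
  R_B = Pa/L = (-13)·(9/2)/6 = -39/4 kN
Superposition: R_A = 715/12 kN, R_B = 629/12 kN

R_A = 715/12 kN, R_B = 629/12 kN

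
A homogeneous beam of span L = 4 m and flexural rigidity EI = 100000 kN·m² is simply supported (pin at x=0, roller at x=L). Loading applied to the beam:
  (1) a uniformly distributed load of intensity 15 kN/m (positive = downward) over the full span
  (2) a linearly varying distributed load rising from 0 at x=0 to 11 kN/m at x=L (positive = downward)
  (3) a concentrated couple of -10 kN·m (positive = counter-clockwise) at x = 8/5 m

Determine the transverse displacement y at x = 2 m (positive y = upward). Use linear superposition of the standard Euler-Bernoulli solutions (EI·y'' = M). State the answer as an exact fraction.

y(2) = -1079/1500000 m

Load 1 — uniform load w=15 kN/m over full span:
  y_1 = -wx(L³-2Lx²+x³)/(24EI) = -15·2·(4³-2·4·2²+2³)/(24·100000) = -1/2000 m
Load 2 — triangular load w₀=11 kN/m (0→w₀ over full span):
  y_2 = -w₀x(7L⁴-10L²x²+3x⁴)/(360LEI) = -11·2·(7·4⁴-10·4²·2²+3·2⁴)/(360·4·100000) = -11/60000 m
Load 3 — applied couple M₀=-10 kN·m at a=8/5 m (b=L-a=12/5):
  y_3 = (M₀x³/(6L)-M₀(x-a)²/2+C₁x)/EI  [x>a] with C₁=M₀(3b²-L²)/(6L)=-8/15 = ((-10)·2³/(6·4)-(-10)·(2-(8/5))²/2+(-8/15)·2)/100000 = -9/250000 m
Superposition: y = Σ y_i = -1079/1500000 m ≈ -0.000719 m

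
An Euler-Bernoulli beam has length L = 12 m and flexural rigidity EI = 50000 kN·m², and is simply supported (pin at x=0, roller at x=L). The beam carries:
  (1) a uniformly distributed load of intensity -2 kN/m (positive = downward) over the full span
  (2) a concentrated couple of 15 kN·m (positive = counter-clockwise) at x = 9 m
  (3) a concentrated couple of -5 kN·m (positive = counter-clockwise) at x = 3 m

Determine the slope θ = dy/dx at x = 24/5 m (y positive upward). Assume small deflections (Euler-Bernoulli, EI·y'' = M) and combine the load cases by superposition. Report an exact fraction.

θ(24/5) = 14987/25000000 rad

Load 1 — uniform load w=-2 kN/m over full span:
  θ_1 = -w(L³-6Lx²+4x³)/(24EI) = -(-2)·(12³-6·12·(24/5)²+4·(24/5)³)/(24·50000) = 333/390625 rad
Load 2 — applied couple M₀=15 kN·m at a=9 m (b=L-a=3):
  θ_2 = (M₀x²/(2L)+C₁)/EI  [x≤a] with C₁=M₀(3b²-L²)/(6L)=-195/8 = (15·(24/5)²/(2·12)+(-195/8))/50000 = -399/2000000 rad
Load 3 — applied couple M₀=-5 kN·m at a=3 m (b=L-a=9):
  θ_3 = (M₀x²/(2L)-M₀(x-a)+C₁)/EI  [x>a] with C₁=M₀(3b²-L²)/(6L)=-55/8 = ((-5)·(24/5)²/(2·12)-(-5)·((24/5)-3)+(-55/8))/50000 = -107/2000000 rad
Superposition: θ = Σ θ_i = 14987/25000000 rad ≈ 0.000599 rad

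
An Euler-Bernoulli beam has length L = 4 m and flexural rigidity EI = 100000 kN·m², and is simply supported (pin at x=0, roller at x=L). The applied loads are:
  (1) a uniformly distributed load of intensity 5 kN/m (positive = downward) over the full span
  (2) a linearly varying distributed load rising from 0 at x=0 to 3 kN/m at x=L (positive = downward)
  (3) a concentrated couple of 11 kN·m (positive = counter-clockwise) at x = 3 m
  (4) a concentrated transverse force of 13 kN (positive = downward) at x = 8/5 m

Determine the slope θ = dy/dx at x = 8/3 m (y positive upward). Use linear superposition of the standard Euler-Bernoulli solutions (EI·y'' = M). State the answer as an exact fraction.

θ(8/3) = 1544063/8100000000 rad

Load 1 — uniform load w=5 kN/m over full span:
  θ_1 = -w(L³-6Lx²+4x³)/(24EI) = -5·(4³-6·4·(8/3)²+4·(8/3)³)/(24·100000) = 13/202500 rad
Load 2 — triangular load w₀=3 kN/m (0→w₀ over full span):
  θ_2 = -w₀(7L⁴-30L²x²+15x⁴)/(360LEI) = -3·(7·4⁴-30·4²·(8/3)²+15·(8/3)⁴)/(360·4·100000) = 91/5062500 rad
Load 3 — applied couple M₀=11 kN·m at a=3 m (b=L-a=1):
  θ_3 = (M₀x²/(2L)+C₁)/EI  [x≤a] with C₁=M₀(3b²-L²)/(6L)=-143/24 = (11·(8/3)²/(2·4)+(-143/24))/100000 = 11/288000 rad
Load 4 — point force P=13 kN at a=8/5 m (b=L-a=12/5):
  θ_4 = -Pa(2L²-6Lx+3x²+a²)/(6LEI)  [x>a] = -13·(8/5)·(2·4²-6·4·(8/3)+3·(8/3)²+(8/5)²)/(6·4·100000) = 247/3515625 rad
Superposition: θ = Σ θ_i = 1544063/8100000000 rad ≈ 0.000191 rad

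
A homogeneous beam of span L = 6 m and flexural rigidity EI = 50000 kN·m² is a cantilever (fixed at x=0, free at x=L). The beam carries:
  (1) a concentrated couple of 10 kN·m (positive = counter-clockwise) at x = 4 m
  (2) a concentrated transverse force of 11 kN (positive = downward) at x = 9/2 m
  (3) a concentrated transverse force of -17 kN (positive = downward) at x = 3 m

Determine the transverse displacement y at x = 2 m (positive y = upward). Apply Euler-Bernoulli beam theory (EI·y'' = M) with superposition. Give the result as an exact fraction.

y(2) = 3/10000 m

Load 1 — applied couple M₀=10 kN·m at a=4 m (b=L-a=2):
  y_1 = M₀x²/(2EI)  [x≤a] = 10·2²/(2·50000) = 1/2500 m
Load 2 — point force P=11 kN at a=9/2 m (b=L-a=3/2):
  y_2 = -Px²(3a-x)/(6EI)  [x≤a] = -11·2²·(3·(9/2)-2)/(6·50000) = -253/150000 m
Load 3 — point force P=-17 kN at a=3 m (b=L-a=3):
  y_3 = -Px²(3a-x)/(6EI)  [x≤a] = -(-17)·2²·(3·3-2)/(6·50000) = 119/75000 m
Superposition: y = Σ y_i = 3/10000 m ≈ 0.000300 m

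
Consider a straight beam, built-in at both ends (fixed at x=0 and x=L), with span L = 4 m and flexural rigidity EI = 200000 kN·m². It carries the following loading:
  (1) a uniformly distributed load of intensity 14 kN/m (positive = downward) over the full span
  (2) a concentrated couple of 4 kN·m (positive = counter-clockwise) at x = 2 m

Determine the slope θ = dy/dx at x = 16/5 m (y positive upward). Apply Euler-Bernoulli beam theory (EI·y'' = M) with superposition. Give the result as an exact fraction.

Load 1 — uniform load w=14 kN/m over full span:
  θ_1 = -wx(L-x)(L-2x)/(12EI) = -14·(16/5)·(4-(16/5))·(4-2·(16/5))/(12·200000) = 14/390625 rad
Load 2 — applied couple M₀=4 kN·m at a=2 m (b=L-a=2):
  θ_2 = (R_Ax²/2 - M_Ax - M₀(x-a))/EI  [x>a] with R_A=3/2, M_A=1 = ((3/2)·(16/5)²/2 - 1·(16/5) - 4·((16/5)-2))/200000 = -1/625000 rad
Superposition: θ = Σ θ_i = 107/3125000 rad ≈ 0.000034 rad

θ(16/5) = 107/3125000 rad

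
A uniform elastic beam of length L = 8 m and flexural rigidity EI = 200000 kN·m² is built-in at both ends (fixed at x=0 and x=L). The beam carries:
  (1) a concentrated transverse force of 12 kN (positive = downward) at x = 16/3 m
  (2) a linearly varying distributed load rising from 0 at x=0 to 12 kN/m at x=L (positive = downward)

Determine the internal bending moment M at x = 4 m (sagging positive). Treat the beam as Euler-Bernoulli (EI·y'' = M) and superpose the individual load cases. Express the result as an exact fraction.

M(4) = 64/3 kN·m

Load 1 — point force P=12 kN at a=16/3 m (b=L-a=8/3):
  M_1 = Pb²(3a+b)x/L³ - Pab²/L²  [x≤a] = 12·(8/3)²·(3·(16/3)+(8/3))·4/8³ - 12·(16/3)·(8/3)²/8² = 16/3 kN·m
Load 2 — triangular load w₀=12 kN/m (0→w₀ over full span):
  M_2 = 3w₀Lx/20 - w₀L²/30 - w₀x³/(6L) = 3·12·8·4/20 - 12·8²/30 - 12·4³/(6·8) = 16 kN·m
Superposition: M = Σ M_i = 64/3 kN·m ≈ 21.333333 kN·m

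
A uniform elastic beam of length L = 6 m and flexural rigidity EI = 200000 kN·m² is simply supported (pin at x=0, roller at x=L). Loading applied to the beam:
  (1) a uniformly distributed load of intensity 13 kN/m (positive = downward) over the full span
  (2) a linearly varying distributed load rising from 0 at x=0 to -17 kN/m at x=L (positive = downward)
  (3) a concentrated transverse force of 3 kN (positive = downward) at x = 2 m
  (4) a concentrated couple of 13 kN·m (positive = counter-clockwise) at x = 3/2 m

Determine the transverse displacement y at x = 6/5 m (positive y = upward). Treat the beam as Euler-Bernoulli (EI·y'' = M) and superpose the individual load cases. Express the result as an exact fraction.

Load 1 — uniform load w=13 kN/m over full span:
  y_1 = -wx(L³-2Lx²+x³)/(24EI) = -13·(6/5)·(6³-2·6·(6/5)²+(6/5)³)/(24·200000) = -10179/15625000 m
Load 2 — triangular load w₀=-17 kN/m (0→w₀ over full span):
  y_2 = -w₀x(7L⁴-10L²x²+3x⁴)/(360LEI) = -(-17)·(6/5)·(7·6⁴-10·6²·(6/5)²+3·(6/5)⁴)/(360·6·200000) = 19737/48828125 m
Load 3 — point force P=3 kN at a=2 m (b=L-a=4):
  y_3 = -Pbx(L²-b²-x²)/(6LEI)  [x≤a] = -3·4·(6/5)·(6²-4²-(6/5)²)/(6·6·200000) = -29/781250 m
Load 4 — applied couple M₀=13 kN·m at a=3/2 m (b=L-a=9/2):
  y_4 = (M₀x³/(6L)+C₁x)/EI  [x≤a] with C₁=M₀(3b²-L²)/(6L)=143/16 = (13·(6/5)³/(6·6)+(143/16)·(6/5))/200000 = 11349/200000000 m
Superposition: y = Σ y_i = -5690431/25000000000 m ≈ -0.000228 m

y(6/5) = -5690431/25000000000 m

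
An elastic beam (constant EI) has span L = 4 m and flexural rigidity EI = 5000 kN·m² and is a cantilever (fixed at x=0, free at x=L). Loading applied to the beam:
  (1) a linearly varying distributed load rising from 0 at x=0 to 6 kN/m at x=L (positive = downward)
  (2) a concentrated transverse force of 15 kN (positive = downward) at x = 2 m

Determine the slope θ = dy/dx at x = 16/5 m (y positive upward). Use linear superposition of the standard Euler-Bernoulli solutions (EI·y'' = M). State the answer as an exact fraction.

θ(16/5) = -24223/1562500 rad

Load 1 — triangular load w₀=6 kN/m (0→w₀ over full span):
  θ_1 = (w₀Lx²/4-w₀L²x/3-w₀x⁴/(24L))/EI = (6·4·(16/5)²/4-6·4²·(16/5)/3-6·(16/5)⁴/(24·4))/5000 = -3712/390625 rad
Load 2 — point force P=15 kN at a=2 m (b=L-a=2):
  θ_2 = -Pa²/(2EI)  [x>a] = -15·2²/(2·5000) = -3/500 rad
Superposition: θ = Σ θ_i = -24223/1562500 rad ≈ -0.015503 rad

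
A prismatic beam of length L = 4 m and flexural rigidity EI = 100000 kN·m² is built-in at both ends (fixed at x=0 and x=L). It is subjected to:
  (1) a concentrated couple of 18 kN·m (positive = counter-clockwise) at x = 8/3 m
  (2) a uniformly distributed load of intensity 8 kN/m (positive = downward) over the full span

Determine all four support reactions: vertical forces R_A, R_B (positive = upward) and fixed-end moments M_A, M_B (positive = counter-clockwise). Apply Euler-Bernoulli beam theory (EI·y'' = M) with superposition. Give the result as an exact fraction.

Load 1 — applied couple M₀=18 kN·m at a=8/3 m (b=L-a=4/3):
  R_A = 6M₀ab/L³ = 6·18·(8/3)·(4/3)/4³ = 6 kN
  M_A = M₀b(2a-b)/L² = 18·(4/3)·(2·(8/3)-(4/3))/4² = 6 kN·m
  R_B = -6M₀ab/L³ = -6·18·(8/3)·(4/3)/4³ = -6 kN
  M_B = M₀a(2b-a)/L² = 18·(8/3)·(2·(4/3)-(8/3))/4² = 0 kN·m
Load 2 — uniform load w=8 kN/m over full span:
  R_A = wL/2 = 8·4/2 = 16 kN
  M_A = wL²/12 = 8·4²/12 = 32/3 kN·m
  R_B = wL/2 = 8·4/2 = 16 kN
  M_B = -wL²/12 = -8·4²/12 = -32/3 kN·m
Superposition: R_A = 22 kN, M_A = 50/3 kN·m, R_B = 10 kN, M_B = -32/3 kN·m

R_A = 22 kN, M_A = 50/3 kN·m, R_B = 10 kN, M_B = -32/3 kN·m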